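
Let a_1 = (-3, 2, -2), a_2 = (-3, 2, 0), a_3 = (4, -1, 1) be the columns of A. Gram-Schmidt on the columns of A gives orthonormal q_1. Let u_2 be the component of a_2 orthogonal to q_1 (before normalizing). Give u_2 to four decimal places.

a_1 = (-3, 2, -2); ‖a_1‖ = 4.1231, so q_1 = (-0.7276, 0.4851, -0.4851).
q_1·a_2 = (-0.7276)·(-3) + 0.4851·2 + (-0.4851)·0 = 3.1530.
u_2 = a_2 − 3.1530·q_1 = (-0.7059, 0.4706, 1.5294).

u_2 = (-0.7059, 0.4706, 1.5294)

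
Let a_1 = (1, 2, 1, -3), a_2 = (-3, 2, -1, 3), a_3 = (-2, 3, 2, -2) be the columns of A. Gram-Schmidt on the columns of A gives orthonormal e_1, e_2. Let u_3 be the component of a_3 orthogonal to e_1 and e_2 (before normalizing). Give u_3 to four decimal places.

e_1 = a_1/‖a_1‖ = (1, 2, 1, -3)/3.8730 = (0.2582, 0.5164, 0.2582, -0.7746).
r_{12} = e_1·a_2 = -2.3238.
u_2 = a_2 + 2.3238·e_1 = (-2.4000, 3.2000, -0.4000, 1.2000).
‖u_2‖ = 4.1952, so e_2 = (-0.5721, 0.7628, -0.0953, 0.2860).
r_{13} = e_1·a_3 = 3.0984; r_{23} = e_2·a_3 = 2.6697.
u_3 = a_3 − 3.0984·e_1 − 2.6697·e_2 = (-1.2727, -0.6364, 1.4545, -0.3636).

u_3 = (-1.2727, -0.6364, 1.4545, -0.3636)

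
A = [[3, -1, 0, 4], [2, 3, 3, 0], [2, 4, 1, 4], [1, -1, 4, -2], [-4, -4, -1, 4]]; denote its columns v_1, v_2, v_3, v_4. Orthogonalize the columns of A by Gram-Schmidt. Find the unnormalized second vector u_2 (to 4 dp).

u_2 = (-3.2941, 1.4706, 2.4706, -1.7647, -0.9412)

e_1 = v_1/‖v_1‖ = (3, 2, 2, 1, -4)/5.8310 = (0.5145, 0.3430, 0.3430, 0.1715, -0.6860).
r_{12} = e_1·v_2 = 4.4590.
u_2 = v_2 − 4.4590·e_1 = (-3.2941, 1.4706, 2.4706, -1.7647, -0.9412).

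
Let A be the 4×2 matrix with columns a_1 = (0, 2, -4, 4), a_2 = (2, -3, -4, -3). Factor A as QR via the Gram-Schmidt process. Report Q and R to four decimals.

Q = [[0.0000, 0.3249], [0.3333, -0.4693], [-0.6667, -0.6859], [0.6667, -0.4513]], R = [[6.0000, -0.3333], [0.0000, 6.1554]]

a_1 = (0, 2, -4, 4); ‖a_1‖ = 6.0000, so e_1 = (0.0000, 0.3333, -0.6667, 0.6667).
e_1·a_2 = 0.0000·2 + 0.3333·(-3) + (-0.6667)·(-4) + 0.6667·(-3) = -0.3333.
u_2 = a_2 + 0.3333·e_1 = (2.0000, -2.8889, -4.2222, -2.7778).
‖u_2‖ = 6.1554, so e_2 = (0.3249, -0.4693, -0.6859, -0.4513).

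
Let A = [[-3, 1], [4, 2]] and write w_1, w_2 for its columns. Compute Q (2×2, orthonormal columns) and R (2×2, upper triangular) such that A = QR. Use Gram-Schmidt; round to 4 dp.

w_1 = (-3, 4); ‖w_1‖ = 5.0000, so e_1 = (-0.6000, 0.8000).
e_1·w_2 = (-0.6000)·1 + 0.8000·2 = 1.0000.
u_2 = w_2 − 1.0000·e_1 = (1.6000, 1.2000).
‖u_2‖ = 2.0000, so e_2 = (0.8000, 0.6000).

Q = [[-0.6000, 0.8000], [0.8000, 0.6000]], R = [[5.0000, 1.0000], [0.0000, 2.0000]]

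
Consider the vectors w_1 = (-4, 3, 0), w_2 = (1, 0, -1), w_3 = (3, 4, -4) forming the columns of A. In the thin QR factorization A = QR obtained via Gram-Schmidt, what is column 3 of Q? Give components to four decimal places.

w_1 = (-4, 3, 0); ‖w_1‖ = 5.0000, so q_1 = (-0.8000, 0.6000, 0.0000).
q_1·w_2 = (-0.8000)·1 + 0.6000·0 + 0.0000·(-1) = -0.8000.
u_2 = w_2 + 0.8000·q_1 = (0.3600, 0.4800, -1.0000).
‖u_2‖ = 1.1662, so q_2 = (0.3087, 0.4116, -0.8575).
q_1·w_3 = (-0.8000)·3 + 0.6000·4 + 0.0000·(-4) = 0.0000; q_2·w_3 = 0.3087·3 + 0.4116·4 + (-0.8575)·(-4) = 6.0025.
u_3 = w_3 + 0.0000·q_1 − 6.0025·q_2 = (1.1471, 1.5294, 1.1471).
‖u_3‖ = 2.2295, so q_3 = (0.5145, 0.6860, 0.5145).

q_3 = (0.5145, 0.6860, 0.5145)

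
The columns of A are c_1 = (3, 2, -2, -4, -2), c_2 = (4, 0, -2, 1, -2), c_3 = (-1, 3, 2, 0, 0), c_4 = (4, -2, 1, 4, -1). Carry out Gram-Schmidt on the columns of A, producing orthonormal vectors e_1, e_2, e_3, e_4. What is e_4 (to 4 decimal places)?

e_4 = (0.4695, -0.3571, 0.7704, -0.2367, 0.0502)

c_1 = (3, 2, -2, -4, -2); ‖c_1‖ = 6.0828, so e_1 = (0.4932, 0.3288, -0.3288, -0.6576, -0.3288).
e_1·c_2 = 0.4932·4 + 0.3288·0 + (-0.3288)·(-2) + (-0.6576)·1 + (-0.3288)·(-2) = 2.6304.
u_2 = c_2 − 2.6304·e_1 = (2.7027, -0.8649, -1.1351, 2.7297, -1.1351).
‖u_2‖ = 4.2522, so e_2 = (0.6356, -0.2034, -0.2670, 0.6420, -0.2670).
e_1·c_3 = 0.4932·(-1) + 0.3288·3 + (-0.3288)·2 + (-0.6576)·0 + (-0.3288)·0 = -0.1644; e_2·c_3 = 0.6356·(-1) + (-0.2034)·3 + (-0.2670)·2 + 0.6420·0 + (-0.2670)·0 = -1.7797.
u_3 = c_3 + 0.1644·e_1 + 1.7797·e_2 = (0.2123, 2.6921, 1.4709, 1.0344, -0.5291).
‖u_3‖ = 3.2872, so e_3 = (0.0646, 0.8190, 0.4474, 0.3147, -0.1610).
e_1·c_4 = 0.4932·4 + 0.3288·(-2) + (-0.3288)·1 + (-0.6576)·4 + (-0.3288)·(-1) = -1.3152; e_2·c_4 = 0.6356·4 + (-0.2034)·(-2) + (-0.2670)·1 + 0.6420·4 + (-0.2670)·(-1) = 5.5170; e_3·c_4 = 0.0646·4 + 0.8190·(-2) + 0.4474·1 + 0.3147·4 + (-0.1610)·(-1) = 0.4875.
u_4 = c_4 + 1.3152·e_1 − 5.5170·e_2 − 0.4875·e_3 = (1.1105, -0.8447, 1.8222, -0.5600, 0.1188).
‖u_4‖ = 2.3654, so e_4 = (0.4695, -0.3571, 0.7704, -0.2367, 0.0502).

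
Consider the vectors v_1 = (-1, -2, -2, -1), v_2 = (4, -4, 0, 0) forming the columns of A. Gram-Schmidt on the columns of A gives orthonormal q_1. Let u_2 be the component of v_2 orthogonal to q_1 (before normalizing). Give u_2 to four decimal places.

u_2 = (4.4000, -3.2000, 0.8000, 0.4000)

q_1 = v_1/‖v_1‖ = (-1, -2, -2, -1)/3.1623 = (-0.3162, -0.6325, -0.6325, -0.3162).
r_{12} = q_1·v_2 = 1.2649.
u_2 = v_2 − 1.2649·q_1 = (4.4000, -3.2000, 0.8000, 0.4000).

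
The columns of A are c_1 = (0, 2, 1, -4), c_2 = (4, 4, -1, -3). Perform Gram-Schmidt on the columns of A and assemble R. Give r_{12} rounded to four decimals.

c_1 = (0, 2, 1, -4); ‖c_1‖ = 4.5826, so e_1 = (0.0000, 0.4364, 0.2182, -0.8729).
r_{12} = e_1·c_2 = 4.1461.

r_{12} = 4.1461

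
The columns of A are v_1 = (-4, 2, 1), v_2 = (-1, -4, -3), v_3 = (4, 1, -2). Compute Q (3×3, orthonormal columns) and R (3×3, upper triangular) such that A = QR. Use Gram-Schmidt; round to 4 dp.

v_1 = (-4, 2, 1); ‖v_1‖ = 4.5826, so e_1 = (-0.8729, 0.4364, 0.2182).
e_1·v_2 = (-0.8729)·(-1) + 0.4364·(-4) + 0.2182·(-3) = -1.5275.
u_2 = v_2 + 1.5275·e_1 = (-2.3333, -3.3333, -2.6667).
‖u_2‖ = 4.8648, so e_2 = (-0.4796, -0.6852, -0.5482).
e_1·v_3 = (-0.8729)·4 + 0.4364·1 + 0.2182·(-2) = -3.4915; e_2·v_3 = (-0.4796)·4 + (-0.6852)·1 + (-0.5482)·(-2) = -1.5074.
u_3 = v_3 + 3.4915·e_1 + 1.5074·e_2 = (0.2294, 1.4909, -2.0644).
‖u_3‖ = 2.5568, so e_3 = (0.0897, 0.5831, -0.8074).

Q = [[-0.8729, -0.4796, 0.0897], [0.4364, -0.6852, 0.5831], [0.2182, -0.5482, -0.8074]], R = [[4.5826, -1.5275, -3.4915], [0.0000, 4.8648, -1.5074], [0.0000, 0.0000, 2.5568]]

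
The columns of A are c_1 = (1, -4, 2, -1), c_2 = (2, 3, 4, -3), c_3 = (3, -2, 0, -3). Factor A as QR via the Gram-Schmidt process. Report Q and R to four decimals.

e_1 = c_1/‖c_1‖ = (1, -4, 2, -1)/4.6904 = (0.2132, -0.8528, 0.4264, -0.2132).
r_{12} = e_1·c_2 = 0.2132.
u_2 = c_2 − 0.2132·e_1 = (1.9545, 3.1818, 3.9091, -2.9545).
‖u_2‖ = 6.1607, so e_2 = (0.3173, 0.5165, 0.6345, -0.4796).
r_{13} = e_1·c_3 = 2.9848; r_{23} = e_2·c_3 = 1.3576.
u_3 = c_3 − 2.9848·e_1 − 1.3576·e_2 = (1.9329, -0.1557, -2.1341, -1.7126).
‖u_3‖ = 3.3538, so e_3 = (0.5763, -0.0464, -0.6363, -0.5106).

Q = [[0.2132, 0.3173, 0.5763], [-0.8528, 0.5165, -0.0464], [0.4264, 0.6345, -0.6363], [-0.2132, -0.4796, -0.5106]], R = [[4.6904, 0.2132, 2.9848], [0.0000, 6.1607, 1.3576], [0.0000, 0.0000, 3.3538]]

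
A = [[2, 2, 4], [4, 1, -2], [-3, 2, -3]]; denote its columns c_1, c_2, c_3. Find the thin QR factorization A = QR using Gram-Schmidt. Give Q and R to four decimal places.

c_1 = (2, 4, -3); ‖c_1‖ = 5.3852, so e_1 = (0.3714, 0.7428, -0.5571).
e_1·c_2 = 0.3714·2 + 0.7428·1 + (-0.5571)·2 = 0.3714.
u_2 = c_2 − 0.3714·e_1 = (1.8621, 0.7241, 2.2069).
‖u_2‖ = 2.9769, so e_2 = (0.6255, 0.2433, 0.7413).
e_1·c_3 = 0.3714·4 + 0.7428·(-2) + (-0.5571)·(-3) = 1.6713; e_2·c_3 = 0.6255·4 + 0.2433·(-2) + 0.7413·(-3) = -0.2085.
u_3 = c_3 − 1.6713·e_1 + 0.2085·e_2 = (3.5097, -3.1907, -1.9144).
‖u_3‖ = 5.1150, so e_3 = (0.6862, -0.6238, -0.3743).

Q = [[0.3714, 0.6255, 0.6862], [0.7428, 0.2433, -0.6238], [-0.5571, 0.7413, -0.3743]], R = [[5.3852, 0.3714, 1.6713], [0.0000, 2.9769, -0.2085], [0.0000, 0.0000, 5.1150]]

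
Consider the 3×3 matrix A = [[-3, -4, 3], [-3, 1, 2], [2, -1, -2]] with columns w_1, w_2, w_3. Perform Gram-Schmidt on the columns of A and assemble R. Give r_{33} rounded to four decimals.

w_1 = (-3, -3, 2); ‖w_1‖ = 4.6904, so e_1 = (-0.6396, -0.6396, 0.4264).
e_1·w_2 = (-0.6396)·(-4) + (-0.6396)·1 + 0.4264·(-1) = 1.4924.
u_2 = w_2 − 1.4924·e_1 = (-3.0455, 1.9545, -1.6364).
‖u_2‖ = 3.9715, so e_2 = (-0.7668, 0.4921, -0.4120).
e_1·w_3 = (-0.6396)·3 + (-0.6396)·2 + 0.4264·(-2) = -4.0508; e_2·w_3 = (-0.7668)·3 + 0.4921·2 + (-0.4120)·(-2) = -0.4921.
u_3 = w_3 + 4.0508·e_1 + 0.4921·e_2 = (0.0317, -0.3487, -0.4755).
r_{33} = ‖u_3‖ = 0.5905.

r_{33} = 0.5905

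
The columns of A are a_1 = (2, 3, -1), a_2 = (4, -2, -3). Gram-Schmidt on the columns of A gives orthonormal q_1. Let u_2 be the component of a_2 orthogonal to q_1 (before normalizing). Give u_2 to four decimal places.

a_1 = (2, 3, -1); ‖a_1‖ = 3.7417, so q_1 = (0.5345, 0.8018, -0.2673).
q_1·a_2 = 0.5345·4 + 0.8018·(-2) + (-0.2673)·(-3) = 1.3363.
u_2 = a_2 − 1.3363·q_1 = (3.2857, -3.0714, -2.6429).

u_2 = (3.2857, -3.0714, -2.6429)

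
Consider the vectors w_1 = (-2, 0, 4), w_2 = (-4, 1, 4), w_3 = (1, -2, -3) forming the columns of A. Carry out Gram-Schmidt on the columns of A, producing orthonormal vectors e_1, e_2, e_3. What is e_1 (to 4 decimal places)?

e_1 = (-0.4472, 0.0000, 0.8944)

w_1 = (-2, 0, 4); ‖w_1‖ = 4.4721, so e_1 = (-0.4472, 0.0000, 0.8944).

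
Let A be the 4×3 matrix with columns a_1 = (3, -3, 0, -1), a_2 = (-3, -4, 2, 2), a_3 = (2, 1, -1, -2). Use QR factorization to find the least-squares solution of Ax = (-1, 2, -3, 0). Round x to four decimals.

x = (-0.5328, -0.1898, 0.2628)

a_1 = (3, -3, 0, -1); ‖a_1‖ = 4.3589, so q_1 = (0.6882, -0.6882, 0.0000, -0.2294).
q_1·a_2 = 0.6882·(-3) + (-0.6882)·(-4) + 0.0000·2 + (-0.2294)·2 = 0.2294.
u_2 = a_2 − 0.2294·q_1 = (-3.1579, -3.8421, 2.0000, 2.0526).
‖u_2‖ = 5.7400, so q_2 = (-0.5502, -0.6694, 0.3484, 0.3576).
q_1·a_3 = 0.6882·2 + (-0.6882)·1 + 0.0000·(-1) + (-0.2294)·(-2) = 1.1471; q_2·a_3 = (-0.5502)·2 + (-0.6694)·1 + 0.3484·(-1) + 0.3576·(-2) = -2.8333.
u_3 = a_3 − 1.1471·q_1 + 2.8333·q_2 = (-0.3482, -0.1070, -0.0128, -0.7236).
‖u_3‖ = 0.8103, so q_3 = (-0.4298, -0.1321, -0.0158, -0.8931).
Qᵀb = (-2.0647, -1.8339, 0.2129).
Back-substitute: x_3 = 0.2129/0.8103 = 0.2628.
x_2 = (-1.8339 + 2.8333·0.2628)/5.7400 = -0.1898.
x_1 = (-2.0647 − 0.2294·(-0.1898) − 1.1471·0.2628)/4.3589 = -0.5328.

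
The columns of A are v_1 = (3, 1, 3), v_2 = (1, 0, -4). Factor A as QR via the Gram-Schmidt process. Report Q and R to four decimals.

Q = [[0.6882, 0.6784], [0.2294, 0.1327], [0.6882, -0.7226]], R = [[4.3589, -2.0647], [0.0000, 3.5689]]

v_1 = (3, 1, 3); ‖v_1‖ = 4.3589, so q_1 = (0.6882, 0.2294, 0.6882).
q_1·v_2 = 0.6882·1 + 0.2294·0 + 0.6882·(-4) = -2.0647.
u_2 = v_2 + 2.0647·q_1 = (2.4211, 0.4737, -2.5789).
‖u_2‖ = 3.5689, so q_2 = (0.6784, 0.1327, -0.7226).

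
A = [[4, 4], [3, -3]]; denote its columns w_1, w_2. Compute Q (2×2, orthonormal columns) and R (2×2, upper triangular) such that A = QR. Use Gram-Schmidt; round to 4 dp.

e_1 = w_1/‖w_1‖ = (4, 3)/5.0000 = (0.8000, 0.6000).
r_{12} = e_1·w_2 = 1.4000.
u_2 = w_2 − 1.4000·e_1 = (2.8800, -3.8400).
‖u_2‖ = 4.8000, so e_2 = (0.6000, -0.8000).

Q = [[0.8000, 0.6000], [0.6000, -0.8000]], R = [[5.0000, 1.4000], [0.0000, 4.8000]]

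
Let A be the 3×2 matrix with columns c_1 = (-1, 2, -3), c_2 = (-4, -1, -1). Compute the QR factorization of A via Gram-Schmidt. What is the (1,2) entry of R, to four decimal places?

q_1 = c_1/‖c_1‖ = (-1, 2, -3)/3.7417 = (-0.2673, 0.5345, -0.8018).
r_{12} = q_1·c_2 = 1.3363.

r_{12} = 1.3363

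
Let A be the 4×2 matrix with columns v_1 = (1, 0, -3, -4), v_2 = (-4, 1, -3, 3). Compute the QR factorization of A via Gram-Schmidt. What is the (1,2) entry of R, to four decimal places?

r_{12} = -1.3728

v_1 = (1, 0, -3, -4); ‖v_1‖ = 5.0990, so q_1 = (0.1961, 0.0000, -0.5883, -0.7845).
r_{12} = q_1·v_2 = -1.3728.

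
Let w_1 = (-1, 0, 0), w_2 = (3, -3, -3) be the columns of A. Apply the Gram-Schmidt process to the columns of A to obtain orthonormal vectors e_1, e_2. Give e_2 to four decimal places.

w_1 = (-1, 0, 0); ‖w_1‖ = 1.0000, so e_1 = (-1.0000, 0.0000, 0.0000).
e_1·w_2 = (-1.0000)·3 + 0.0000·(-3) + 0.0000·(-3) = -3.0000.
u_2 = w_2 + 3.0000·e_1 = (0.0000, -3.0000, -3.0000).
‖u_2‖ = 4.2426, so e_2 = (0.0000, -0.7071, -0.7071).

e_2 = (0.0000, -0.7071, -0.7071)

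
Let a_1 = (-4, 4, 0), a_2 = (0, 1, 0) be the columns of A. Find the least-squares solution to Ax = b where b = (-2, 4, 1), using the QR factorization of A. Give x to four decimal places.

a_1 = (-4, 4, 0); ‖a_1‖ = 5.6569, so e_1 = (-0.7071, 0.7071, 0.0000).
e_1·a_2 = (-0.7071)·0 + 0.7071·1 + 0.0000·0 = 0.7071.
u_2 = a_2 − 0.7071·e_1 = (0.5000, 0.5000, 0.0000).
‖u_2‖ = 0.7071, so e_2 = (0.7071, 0.7071, 0.0000).
Qᵀb = (4.2426, 1.4142).
Back-substitute: x_2 = 1.4142/0.7071 = 2.0000.
x_1 = (4.2426 − 0.7071·2.0000)/5.6569 = 0.5000.

x = (0.5000, 2.0000)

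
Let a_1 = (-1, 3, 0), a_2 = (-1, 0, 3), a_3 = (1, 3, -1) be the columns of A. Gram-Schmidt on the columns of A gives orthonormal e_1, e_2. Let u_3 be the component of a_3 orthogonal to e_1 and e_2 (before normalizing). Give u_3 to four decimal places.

a_1 = (-1, 3, 0); ‖a_1‖ = 3.1623, so e_1 = (-0.3162, 0.9487, 0.0000).
e_1·a_2 = (-0.3162)·(-1) + 0.9487·0 + 0.0000·3 = 0.3162.
u_2 = a_2 − 0.3162·e_1 = (-0.9000, -0.3000, 3.0000).
‖u_2‖ = 3.1464, so e_2 = (-0.2860, -0.0953, 0.9535).
e_1·a_3 = (-0.3162)·1 + 0.9487·3 + 0.0000·(-1) = 2.5298; e_2·a_3 = (-0.2860)·1 + (-0.0953)·3 + 0.9535·(-1) = -1.5255.
u_3 = a_3 − 2.5298·e_1 + 1.5255·e_2 = (1.3636, 0.4545, 0.4545).

u_3 = (1.3636, 0.4545, 0.4545)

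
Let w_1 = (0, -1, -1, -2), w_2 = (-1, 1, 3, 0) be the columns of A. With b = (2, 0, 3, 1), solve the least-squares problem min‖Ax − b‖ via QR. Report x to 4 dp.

x = (-0.5400, 0.4400)

w_1 = (0, -1, -1, -2); ‖w_1‖ = 2.4495, so q_1 = (0.0000, -0.4082, -0.4082, -0.8165).
q_1·w_2 = 0.0000·(-1) + (-0.4082)·1 + (-0.4082)·3 + (-0.8165)·0 = -1.6330.
u_2 = w_2 + 1.6330·q_1 = (-1.0000, 0.3333, 2.3333, -1.3333).
‖u_2‖ = 2.8868, so q_2 = (-0.3464, 0.1155, 0.8083, -0.4619).
Qᵀb = (-2.0412, 1.2702).
Back-substitute: x_2 = 1.2702/2.8868 = 0.4400.
x_1 = (-2.0412 + 1.6330·0.4400)/2.4495 = -0.5400.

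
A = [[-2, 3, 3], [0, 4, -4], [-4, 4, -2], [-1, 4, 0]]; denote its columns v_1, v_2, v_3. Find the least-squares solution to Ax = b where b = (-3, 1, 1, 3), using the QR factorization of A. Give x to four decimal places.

v_1 = (-2, 0, -4, -1); ‖v_1‖ = 4.5826, so q_1 = (-0.4364, 0.0000, -0.8729, -0.2182).
q_1·v_2 = (-0.4364)·3 + 0.0000·4 + (-0.8729)·4 + (-0.2182)·4 = -5.6737.
u_2 = v_2 + 5.6737·q_1 = (0.5238, 4.0000, -0.9524, 2.7619).
‖u_2‖ = 4.9809, so q_2 = (0.1052, 0.8031, -0.1912, 0.5545).
q_1·v_3 = (-0.4364)·3 + 0.0000·(-4) + (-0.8729)·(-2) + (-0.2182)·0 = 0.4364; q_2·v_3 = 0.1052·3 + 0.8031·(-4) + (-0.1912)·(-2) + 0.5545·0 = -2.5144.
u_3 = v_3 − 0.4364·q_1 + 2.5144·q_2 = (3.4549, -1.9808, -2.0998, 1.4894).
‖u_3‖ = 4.7421, so q_3 = (0.7286, -0.4177, -0.4428, 0.3141).
Qᵀb = (-0.2182, 1.9599, -2.1039).
Back-substitute: x_3 = -2.1039/4.7421 = -0.4437.
x_2 = (1.9599 + 2.5144·(-0.4437))/4.9809 = 0.1695.
x_1 = (-0.2182 + 5.6737·0.1695 − 0.4364·(-0.4437))/4.5826 = 0.2045.

x = (0.2045, 0.1695, -0.4437)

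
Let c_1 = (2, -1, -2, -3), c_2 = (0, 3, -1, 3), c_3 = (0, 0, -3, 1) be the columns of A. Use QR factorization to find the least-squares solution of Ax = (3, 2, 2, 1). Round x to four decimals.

c_1 = (2, -1, -2, -3); ‖c_1‖ = 4.2426, so e_1 = (0.4714, -0.2357, -0.4714, -0.7071).
e_1·c_2 = 0.4714·0 + (-0.2357)·3 + (-0.4714)·(-1) + (-0.7071)·3 = -2.3570.
u_2 = c_2 + 2.3570·e_1 = (1.1111, 2.4444, -2.1111, 1.3333).
‖u_2‖ = 3.6667, so e_2 = (0.3030, 0.6667, -0.5758, 0.3636).
e_1·c_3 = 0.4714·0 + (-0.2357)·0 + (-0.4714)·(-3) + (-0.7071)·1 = 0.7071; e_2·c_3 = 0.3030·0 + 0.6667·0 + (-0.5758)·(-3) + 0.3636·1 = 2.0909.
u_3 = c_3 − 0.7071·e_1 − 2.0909·e_2 = (-0.9669, -1.2273, -1.4628, 0.7397).
‖u_3‖ = 2.2645, so e_3 = (-0.4270, -0.5420, -0.6460, 0.3266).
Qᵀb = (-0.7071, 1.4545, -3.3302).
Back-substitute: x_3 = -3.3302/2.2645 = -1.4706.
x_2 = (1.4545 − 2.0909·(-1.4706))/3.6667 = 1.2353.
x_1 = (-0.7071 + 2.3570·1.2353 − 0.7071·(-1.4706))/4.2426 = 0.7647.

x = (0.7647, 1.2353, -1.4706)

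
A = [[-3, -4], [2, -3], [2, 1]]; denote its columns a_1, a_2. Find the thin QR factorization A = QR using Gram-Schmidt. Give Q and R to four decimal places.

a_1 = (-3, 2, 2); ‖a_1‖ = 4.1231, so q_1 = (-0.7276, 0.4851, 0.4851).
q_1·a_2 = (-0.7276)·(-4) + 0.4851·(-3) + 0.4851·1 = 1.9403.
u_2 = a_2 − 1.9403·q_1 = (-2.5882, -3.9412, 0.0588).
‖u_2‖ = 4.7154, so q_2 = (-0.5489, -0.8358, 0.0125).

Q = [[-0.7276, -0.5489], [0.4851, -0.8358], [0.4851, 0.0125]], R = [[4.1231, 1.9403], [0.0000, 4.7154]]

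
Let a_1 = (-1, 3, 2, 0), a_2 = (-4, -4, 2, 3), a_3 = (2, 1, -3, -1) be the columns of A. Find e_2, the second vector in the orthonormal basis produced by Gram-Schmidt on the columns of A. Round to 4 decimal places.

e_2 = (-0.6471, -0.4746, 0.3883, 0.4530)

a_1 = (-1, 3, 2, 0); ‖a_1‖ = 3.7417, so e_1 = (-0.2673, 0.8018, 0.5345, 0.0000).
e_1·a_2 = (-0.2673)·(-4) + 0.8018·(-4) + 0.5345·2 + 0.0000·3 = -1.0690.
u_2 = a_2 + 1.0690·e_1 = (-4.2857, -3.1429, 2.5714, 3.0000).
‖u_2‖ = 6.6225, so e_2 = (-0.6471, -0.4746, 0.3883, 0.4530).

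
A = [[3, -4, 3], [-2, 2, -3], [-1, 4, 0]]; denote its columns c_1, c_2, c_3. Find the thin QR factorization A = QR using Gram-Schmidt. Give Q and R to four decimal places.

c_1 = (3, -2, -1); ‖c_1‖ = 3.7417, so e_1 = (0.8018, -0.5345, -0.2673).
e_1·c_2 = 0.8018·(-4) + (-0.5345)·2 + (-0.2673)·4 = -5.3452.
u_2 = c_2 + 5.3452·e_1 = (0.2857, -0.8571, 2.5714).
‖u_2‖ = 2.7255, so e_2 = (0.1048, -0.3145, 0.9435).
e_1·c_3 = 0.8018·3 + (-0.5345)·(-3) + (-0.2673)·0 = 4.0089; e_2·c_3 = 0.1048·3 + (-0.3145)·(-3) + 0.9435·0 = 1.2579.
u_3 = c_3 − 4.0089·e_1 − 1.2579·e_2 = (-0.3462, -0.4615, -0.1154).
‖u_3‖ = 0.5883, so e_3 = (-0.5883, -0.7845, -0.1961).

Q = [[0.8018, 0.1048, -0.5883], [-0.5345, -0.3145, -0.7845], [-0.2673, 0.9435, -0.1961]], R = [[3.7417, -5.3452, 4.0089], [0.0000, 2.7255, 1.2579], [0.0000, 0.0000, 0.5883]]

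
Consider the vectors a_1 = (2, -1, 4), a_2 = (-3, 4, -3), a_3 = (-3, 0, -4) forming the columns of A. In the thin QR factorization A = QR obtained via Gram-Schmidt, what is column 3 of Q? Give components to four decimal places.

e_1 = a_1/‖a_1‖ = (2, -1, 4)/4.5826 = (0.4364, -0.2182, 0.8729).
r_{12} = e_1·a_2 = -4.8008.
u_2 = a_2 + 4.8008·e_1 = (-0.9048, 2.9524, 1.1905).
‖u_2‖ = 3.3094, so e_2 = (-0.2734, 0.8921, 0.3597).
r_{13} = e_1·a_3 = -4.8008; r_{23} = e_2·a_3 = -0.6187.
u_3 = a_3 + 4.8008·e_1 + 0.6187·e_2 = (-1.0739, -0.4957, 0.4130).
‖u_3‖ = 1.2528, so e_3 = (-0.8572, -0.3956, 0.3297).

e_3 = (-0.8572, -0.3956, 0.3297)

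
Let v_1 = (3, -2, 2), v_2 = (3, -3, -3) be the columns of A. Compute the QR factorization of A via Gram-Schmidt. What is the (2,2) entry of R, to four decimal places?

v_1 = (3, -2, 2); ‖v_1‖ = 4.1231, so e_1 = (0.7276, -0.4851, 0.4851).
e_1·v_2 = 0.7276·3 + (-0.4851)·(-3) + 0.4851·(-3) = 2.1828.
u_2 = v_2 − 2.1828·e_1 = (1.4118, -1.9412, -4.0588).
r_{22} = ‖u_2‖ = 4.7154.

r_{22} = 4.7154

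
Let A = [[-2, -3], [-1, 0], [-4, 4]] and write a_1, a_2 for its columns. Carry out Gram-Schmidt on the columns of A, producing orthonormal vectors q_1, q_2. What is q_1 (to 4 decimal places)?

a_1 = (-2, -1, -4); ‖a_1‖ = 4.5826, so q_1 = (-0.4364, -0.2182, -0.8729).

q_1 = (-0.4364, -0.2182, -0.8729)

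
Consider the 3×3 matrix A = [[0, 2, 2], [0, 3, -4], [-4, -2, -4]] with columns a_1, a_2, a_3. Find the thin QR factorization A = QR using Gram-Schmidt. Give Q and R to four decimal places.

a_1 = (0, 0, -4); ‖a_1‖ = 4.0000, so e_1 = (0.0000, 0.0000, -1.0000).
e_1·a_2 = 0.0000·2 + 0.0000·3 + (-1.0000)·(-2) = 2.0000.
u_2 = a_2 − 2.0000·e_1 = (2.0000, 3.0000, 0.0000).
‖u_2‖ = 3.6056, so e_2 = (0.5547, 0.8321, 0.0000).
e_1·a_3 = 0.0000·2 + 0.0000·(-4) + (-1.0000)·(-4) = 4.0000; e_2·a_3 = 0.5547·2 + 0.8321·(-4) + 0.0000·(-4) = -2.2188.
u_3 = a_3 − 4.0000·e_1 + 2.2188·e_2 = (3.2308, -2.1538, 0.0000).
‖u_3‖ = 3.8829, so e_3 = (0.8321, -0.5547, 0.0000).

Q = [[0.0000, 0.5547, 0.8321], [0.0000, 0.8321, -0.5547], [-1.0000, 0.0000, 0.0000]], R = [[4.0000, 2.0000, 4.0000], [0.0000, 3.6056, -2.2188], [0.0000, 0.0000, 3.8829]]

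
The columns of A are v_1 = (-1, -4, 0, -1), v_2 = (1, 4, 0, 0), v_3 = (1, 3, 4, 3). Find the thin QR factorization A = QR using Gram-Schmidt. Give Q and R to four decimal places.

Q = [[-0.2357, 0.0572, 0.0587], [-0.9428, 0.2287, -0.0147], [0.0000, 0.0000, 0.9982], [-0.2357, -0.9718, 0.0000]], R = [[4.2426, -4.0069, -3.7712], [0.0000, 0.9718, -2.1723], [0.0000, 0.0000, 4.0073]]

e_1 = v_1/‖v_1‖ = (-1, -4, 0, -1)/4.2426 = (-0.2357, -0.9428, 0.0000, -0.2357).
r_{12} = e_1·v_2 = -4.0069.
u_2 = v_2 + 4.0069·e_1 = (0.0556, 0.2222, 0.0000, -0.9444).
‖u_2‖ = 0.9718, so e_2 = (0.0572, 0.2287, 0.0000, -0.9718).
r_{13} = e_1·v_3 = -3.7712; r_{23} = e_2·v_3 = -2.1723.
u_3 = v_3 + 3.7712·e_1 + 2.1723·e_2 = (0.2353, -0.0588, 4.0000, 0.0000).
‖u_3‖ = 4.0073, so e_3 = (0.0587, -0.0147, 0.9982, 0.0000).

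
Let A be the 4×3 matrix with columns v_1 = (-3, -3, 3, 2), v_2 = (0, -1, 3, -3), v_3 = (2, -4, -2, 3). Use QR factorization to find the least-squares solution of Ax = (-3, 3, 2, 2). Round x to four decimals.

e_1 = v_1/‖v_1‖ = (-3, -3, 3, 2)/5.5678 = (-0.5388, -0.5388, 0.5388, 0.3592).
r_{12} = e_1·v_2 = 1.0776.
u_2 = v_2 − 1.0776·e_1 = (0.5806, -0.4194, 2.4194, -3.3871).
‖u_2‖ = 4.2236, so e_2 = (0.1375, -0.0993, 0.5728, -0.8019).
r_{13} = e_1·v_3 = 1.0776; r_{23} = e_2·v_3 = -2.8794.
u_3 = v_3 − 1.0776·e_1 + 2.8794·e_2 = (2.9765, -3.7052, -0.9313, 0.3038).
‖u_3‖ = 4.8526, so e_3 = (0.6134, -0.7636, -0.1919, 0.0626).
Qᵀb = (1.7961, -1.1686, -4.3894).
Back-substitute: x_3 = -4.3894/4.8526 = -0.9045.
x_2 = (-1.1686 + 2.8794·(-0.9045))/4.2236 = -0.8933.
x_1 = (1.7961 − 1.0776·(-0.8933) − 1.0776·(-0.9045))/5.5678 = 0.6706.

x = (0.6706, -0.8933, -0.9045)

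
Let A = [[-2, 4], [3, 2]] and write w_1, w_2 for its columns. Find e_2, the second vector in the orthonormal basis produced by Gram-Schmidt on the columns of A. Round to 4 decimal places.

w_1 = (-2, 3); ‖w_1‖ = 3.6056, so e_1 = (-0.5547, 0.8321).
e_1·w_2 = (-0.5547)·4 + 0.8321·2 = -0.5547.
u_2 = w_2 + 0.5547·e_1 = (3.6923, 2.4615).
‖u_2‖ = 4.4376, so e_2 = (0.8321, 0.5547).

e_2 = (0.8321, 0.5547)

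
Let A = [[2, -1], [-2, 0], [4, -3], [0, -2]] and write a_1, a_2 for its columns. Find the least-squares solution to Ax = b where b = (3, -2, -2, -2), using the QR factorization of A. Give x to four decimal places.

x = (0.9000, 1.4000)

q_1 = a_1/‖a_1‖ = (2, -2, 4, 0)/4.8990 = (0.4082, -0.4082, 0.8165, 0.0000).
r_{12} = q_1·a_2 = -2.8577.
u_2 = a_2 + 2.8577·q_1 = (0.1667, -1.1667, -0.6667, -2.0000).
‖u_2‖ = 2.4152, so q_2 = (0.0690, -0.4830, -0.2760, -0.8281).
Qᵀb = (0.4082, 3.3813).
Back-substitute: x_2 = 3.3813/2.4152 = 1.4000.
x_1 = (0.4082 + 2.8577·1.4000)/4.8990 = 0.9000.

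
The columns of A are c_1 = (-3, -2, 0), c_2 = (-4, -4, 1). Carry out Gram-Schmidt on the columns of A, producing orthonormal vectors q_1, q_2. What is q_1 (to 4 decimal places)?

q_1 = (-0.8321, -0.5547, 0.0000)

q_1 = c_1/‖c_1‖ = (-3, -2, 0)/3.6056 = (-0.8321, -0.5547, 0.0000).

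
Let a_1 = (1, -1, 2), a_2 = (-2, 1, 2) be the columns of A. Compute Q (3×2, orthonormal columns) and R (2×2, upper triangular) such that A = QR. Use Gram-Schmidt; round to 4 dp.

Q = [[0.4082, -0.7290], [-0.4082, 0.3925], [0.8165, 0.5608]], R = [[2.4495, 0.4082], [0.0000, 2.9721]]

a_1 = (1, -1, 2); ‖a_1‖ = 2.4495, so q_1 = (0.4082, -0.4082, 0.8165).
q_1·a_2 = 0.4082·(-2) + (-0.4082)·1 + 0.8165·2 = 0.4082.
u_2 = a_2 − 0.4082·q_1 = (-2.1667, 1.1667, 1.6667).
‖u_2‖ = 2.9721, so q_2 = (-0.7290, 0.3925, 0.5608).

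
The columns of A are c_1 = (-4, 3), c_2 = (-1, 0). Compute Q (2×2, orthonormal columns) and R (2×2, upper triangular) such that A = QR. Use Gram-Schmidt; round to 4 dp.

Q = [[-0.8000, -0.6000], [0.6000, -0.8000]], R = [[5.0000, 0.8000], [0.0000, 0.6000]]

q_1 = c_1/‖c_1‖ = (-4, 3)/5.0000 = (-0.8000, 0.6000).
r_{12} = q_1·c_2 = 0.8000.
u_2 = c_2 − 0.8000·q_1 = (-0.3600, -0.4800).
‖u_2‖ = 0.6000, so q_2 = (-0.6000, -0.8000).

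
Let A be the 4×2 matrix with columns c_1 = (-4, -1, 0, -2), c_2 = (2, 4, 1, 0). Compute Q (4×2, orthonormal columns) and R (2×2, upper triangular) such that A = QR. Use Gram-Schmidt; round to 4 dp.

Q = [[-0.8729, -0.0760], [-0.2182, 0.9117], [0.0000, 0.2659], [-0.4364, -0.3039]], R = [[4.5826, -2.6186], [0.0000, 3.7607]]

c_1 = (-4, -1, 0, -2); ‖c_1‖ = 4.5826, so e_1 = (-0.8729, -0.2182, 0.0000, -0.4364).
e_1·c_2 = (-0.8729)·2 + (-0.2182)·4 + 0.0000·1 + (-0.4364)·0 = -2.6186.
u_2 = c_2 + 2.6186·e_1 = (-0.2857, 3.4286, 1.0000, -1.1429).
‖u_2‖ = 3.7607, so e_2 = (-0.0760, 0.9117, 0.2659, -0.3039).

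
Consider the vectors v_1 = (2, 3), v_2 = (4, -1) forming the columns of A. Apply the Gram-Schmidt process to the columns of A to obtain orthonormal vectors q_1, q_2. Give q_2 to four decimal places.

q_2 = (0.8321, -0.5547)

v_1 = (2, 3); ‖v_1‖ = 3.6056, so q_1 = (0.5547, 0.8321).
q_1·v_2 = 0.5547·4 + 0.8321·(-1) = 1.3868.
u_2 = v_2 − 1.3868·q_1 = (3.2308, -2.1538).
‖u_2‖ = 3.8829, so q_2 = (0.8321, -0.5547).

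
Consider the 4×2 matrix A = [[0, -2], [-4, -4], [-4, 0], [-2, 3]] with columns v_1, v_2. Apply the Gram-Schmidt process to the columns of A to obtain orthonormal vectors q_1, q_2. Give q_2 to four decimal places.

q_2 = (-0.3906, -0.5642, 0.2170, 0.6943)

v_1 = (0, -4, -4, -2); ‖v_1‖ = 6.0000, so q_1 = (0.0000, -0.6667, -0.6667, -0.3333).
q_1·v_2 = 0.0000·(-2) + (-0.6667)·(-4) + (-0.6667)·0 + (-0.3333)·3 = 1.6667.
u_2 = v_2 − 1.6667·q_1 = (-2.0000, -2.8889, 1.1111, 3.5556).
‖u_2‖ = 5.1208, so q_2 = (-0.3906, -0.5642, 0.2170, 0.6943).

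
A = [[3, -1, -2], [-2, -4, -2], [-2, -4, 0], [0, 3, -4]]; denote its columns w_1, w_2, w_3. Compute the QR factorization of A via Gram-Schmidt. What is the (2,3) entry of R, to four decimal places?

r_{23} = -0.0831

w_1 = (3, -2, -2, 0); ‖w_1‖ = 4.1231, so q_1 = (0.7276, -0.4851, -0.4851, 0.0000).
q_1·w_2 = 0.7276·(-1) + (-0.4851)·(-4) + (-0.4851)·(-4) + 0.0000·3 = 3.1530.
u_2 = w_2 − 3.1530·q_1 = (-3.2941, -2.4706, -2.4706, 3.0000).
‖u_2‖ = 5.6621, so q_2 = (-0.5818, -0.4363, -0.4363, 0.5298).
r_{23} = q_2·w_3 = -0.0831.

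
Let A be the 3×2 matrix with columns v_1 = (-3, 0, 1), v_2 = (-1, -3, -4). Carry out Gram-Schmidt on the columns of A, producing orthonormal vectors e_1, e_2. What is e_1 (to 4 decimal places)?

e_1 = (-0.9487, 0.0000, 0.3162)

v_1 = (-3, 0, 1); ‖v_1‖ = 3.1623, so e_1 = (-0.9487, 0.0000, 0.3162).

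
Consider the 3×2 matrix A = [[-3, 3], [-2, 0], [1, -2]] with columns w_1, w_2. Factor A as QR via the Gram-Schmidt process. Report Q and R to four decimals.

Q = [[-0.8018, 0.3080], [-0.5345, -0.7528], [0.2673, -0.5817]], R = [[3.7417, -2.9399], [0.0000, 2.0874]]

q_1 = w_1/‖w_1‖ = (-3, -2, 1)/3.7417 = (-0.8018, -0.5345, 0.2673).
r_{12} = q_1·w_2 = -2.9399.
u_2 = w_2 + 2.9399·q_1 = (0.6429, -1.5714, -1.2143).
‖u_2‖ = 2.0874, so q_2 = (0.3080, -0.7528, -0.5817).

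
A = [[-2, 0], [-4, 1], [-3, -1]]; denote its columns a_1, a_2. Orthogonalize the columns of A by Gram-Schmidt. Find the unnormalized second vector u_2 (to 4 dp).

a_1 = (-2, -4, -3); ‖a_1‖ = 5.3852, so q_1 = (-0.3714, -0.7428, -0.5571).
q_1·a_2 = (-0.3714)·0 + (-0.7428)·1 + (-0.5571)·(-1) = -0.1857.
u_2 = a_2 + 0.1857·q_1 = (-0.0690, 0.8621, -1.1034).

u_2 = (-0.0690, 0.8621, -1.1034)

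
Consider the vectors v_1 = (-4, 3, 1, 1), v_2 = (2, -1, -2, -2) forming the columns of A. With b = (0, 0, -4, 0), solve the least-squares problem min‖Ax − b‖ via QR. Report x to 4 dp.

v_1 = (-4, 3, 1, 1); ‖v_1‖ = 5.1962, so e_1 = (-0.7698, 0.5774, 0.1925, 0.1925).
e_1·v_2 = (-0.7698)·2 + 0.5774·(-1) + 0.1925·(-2) + 0.1925·(-2) = -2.8868.
u_2 = v_2 + 2.8868·e_1 = (-0.2222, 0.6667, -1.4444, -1.4444).
‖u_2‖ = 2.1602, so e_2 = (-0.1029, 0.3086, -0.6686, -0.6686).
Qᵀb = (-0.7698, 2.6746).
Back-substitute: x_2 = 2.6746/2.1602 = 1.2381.
x_1 = (-0.7698 + 2.8868·1.2381)/5.1962 = 0.5397.

x = (0.5397, 1.2381)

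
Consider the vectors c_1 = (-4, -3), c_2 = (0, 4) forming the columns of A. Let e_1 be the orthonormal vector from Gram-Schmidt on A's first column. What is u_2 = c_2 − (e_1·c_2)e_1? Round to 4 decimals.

c_1 = (-4, -3); ‖c_1‖ = 5.0000, so e_1 = (-0.8000, -0.6000).
e_1·c_2 = (-0.8000)·0 + (-0.6000)·4 = -2.4000.
u_2 = c_2 + 2.4000·e_1 = (-1.9200, 2.5600).

u_2 = (-1.9200, 2.5600)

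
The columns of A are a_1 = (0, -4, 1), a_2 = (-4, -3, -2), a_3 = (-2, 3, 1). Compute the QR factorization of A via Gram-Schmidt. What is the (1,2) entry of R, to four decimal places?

a_1 = (0, -4, 1); ‖a_1‖ = 4.1231, so q_1 = (0.0000, -0.9701, 0.2425).
r_{12} = q_1·a_2 = 2.4254.

r_{12} = 2.4254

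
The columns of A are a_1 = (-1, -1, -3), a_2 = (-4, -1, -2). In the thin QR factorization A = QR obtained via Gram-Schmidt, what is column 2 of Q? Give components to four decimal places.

q_2 = (-0.9487, 0.0000, 0.3162)

q_1 = a_1/‖a_1‖ = (-1, -1, -3)/3.3166 = (-0.3015, -0.3015, -0.9045).
r_{12} = q_1·a_2 = 3.3166.
u_2 = a_2 − 3.3166·q_1 = (-3.0000, 0.0000, 1.0000).
‖u_2‖ = 3.1623, so q_2 = (-0.9487, 0.0000, 0.3162).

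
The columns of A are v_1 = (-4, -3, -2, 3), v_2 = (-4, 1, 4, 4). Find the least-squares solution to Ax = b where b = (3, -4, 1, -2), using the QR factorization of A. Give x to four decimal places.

x = (-0.0331, -0.3967)

q_1 = v_1/‖v_1‖ = (-4, -3, -2, 3)/6.1644 = (-0.6489, -0.4867, -0.3244, 0.4867).
r_{12} = q_1·v_2 = 2.7578.
u_2 = v_2 − 2.7578·q_1 = (-2.2105, 2.3421, 4.8947, 2.6579).
‖u_2‖ = 6.4339, so q_2 = (-0.3436, 0.3640, 0.7608, 0.4131).
Qᵀb = (-1.2978, -2.5523).
Back-substitute: x_2 = -2.5523/6.4339 = -0.3967.
x_1 = (-1.2978 − 2.7578·(-0.3967))/6.1644 = -0.0331.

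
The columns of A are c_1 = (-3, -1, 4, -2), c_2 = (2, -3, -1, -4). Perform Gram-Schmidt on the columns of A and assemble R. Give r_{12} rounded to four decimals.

q_1 = c_1/‖c_1‖ = (-3, -1, 4, -2)/5.4772 = (-0.5477, -0.1826, 0.7303, -0.3651).
r_{12} = q_1·c_2 = 0.1826.

r_{12} = 0.1826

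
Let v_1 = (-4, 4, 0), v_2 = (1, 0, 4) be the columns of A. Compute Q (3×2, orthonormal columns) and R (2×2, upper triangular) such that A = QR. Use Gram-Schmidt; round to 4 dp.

Q = [[-0.7071, 0.1231], [0.7071, 0.1231], [0.0000, 0.9847]], R = [[5.6569, -0.7071], [0.0000, 4.0620]]

v_1 = (-4, 4, 0); ‖v_1‖ = 5.6569, so q_1 = (-0.7071, 0.7071, 0.0000).
q_1·v_2 = (-0.7071)·1 + 0.7071·0 + 0.0000·4 = -0.7071.
u_2 = v_2 + 0.7071·q_1 = (0.5000, 0.5000, 4.0000).
‖u_2‖ = 4.0620, so q_2 = (0.1231, 0.1231, 0.9847).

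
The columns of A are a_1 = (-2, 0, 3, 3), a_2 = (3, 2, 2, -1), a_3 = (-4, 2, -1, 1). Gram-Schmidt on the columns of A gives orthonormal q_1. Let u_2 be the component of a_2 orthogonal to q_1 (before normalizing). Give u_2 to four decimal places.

q_1 = a_1/‖a_1‖ = (-2, 0, 3, 3)/4.6904 = (-0.4264, 0.0000, 0.6396, 0.6396).
r_{12} = q_1·a_2 = -0.6396.
u_2 = a_2 + 0.6396·q_1 = (2.7273, 2.0000, 2.4091, -0.5909).

u_2 = (2.7273, 2.0000, 2.4091, -0.5909)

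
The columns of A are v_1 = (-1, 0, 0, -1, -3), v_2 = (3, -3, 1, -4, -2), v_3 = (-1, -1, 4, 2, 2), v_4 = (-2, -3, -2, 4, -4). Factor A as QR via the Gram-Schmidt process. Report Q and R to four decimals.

v_1 = (-1, 0, 0, -1, -3); ‖v_1‖ = 3.3166, so e_1 = (-0.3015, 0.0000, 0.0000, -0.3015, -0.9045).
e_1·v_2 = (-0.3015)·3 + 0.0000·(-3) + 0.0000·1 + (-0.3015)·(-4) + (-0.9045)·(-2) = 2.1106.
u_2 = v_2 − 2.1106·e_1 = (3.6364, -3.0000, 1.0000, -3.3636, -0.0909).
‖u_2‖ = 5.8775, so e_2 = (0.6187, -0.5104, 0.1701, -0.5723, -0.0155).
e_1·v_3 = (-0.3015)·(-1) + 0.0000·(-1) + 0.0000·4 + (-0.3015)·2 + (-0.9045)·2 = -2.1106; e_2·v_3 = 0.6187·(-1) + (-0.5104)·(-1) + 0.1701·4 + (-0.5723)·2 + (-0.0155)·2 = -0.6032.
u_3 = v_3 + 2.1106·e_1 + 0.6032·e_2 = (-1.2632, -1.3079, 4.1026, 1.0184, 0.0816).
‖u_3‖ = 4.6023, so e_3 = (-0.2745, -0.2842, 0.8914, 0.2213, 0.0177).
e_1·v_4 = (-0.3015)·(-2) + 0.0000·(-3) + 0.0000·(-2) + (-0.3015)·4 + (-0.9045)·(-4) = 3.0151; e_2·v_4 = 0.6187·(-2) + (-0.5104)·(-3) + 0.1701·(-2) + (-0.5723)·4 + (-0.0155)·(-4) = -2.2737; e_3·v_4 = (-0.2745)·(-2) + (-0.2842)·(-3) + 0.8914·(-2) + 0.2213·4 + 0.0177·(-4) = 0.4328.
u_4 = v_4 − 3.0151·e_1 + 2.2737·e_2 − 0.4328·e_3 = (0.4346, -4.0375, -1.9990, 3.5121, -1.3156).
‖u_4‖ = 5.8781, so e_4 = (0.0739, -0.6869, -0.3401, 0.5975, -0.2238).

Q = [[-0.3015, 0.6187, -0.2745, 0.0739], [0.0000, -0.5104, -0.2842, -0.6869], [0.0000, 0.1701, 0.8914, -0.3401], [-0.3015, -0.5723, 0.2213, 0.5975], [-0.9045, -0.0155, 0.0177, -0.2238]], R = [[3.3166, 2.1106, -2.1106, 3.0151], [0.0000, 5.8775, -0.6032, -2.2737], [0.0000, 0.0000, 4.6023, 0.4328], [0.0000, 0.0000, 0.0000, 5.8781]]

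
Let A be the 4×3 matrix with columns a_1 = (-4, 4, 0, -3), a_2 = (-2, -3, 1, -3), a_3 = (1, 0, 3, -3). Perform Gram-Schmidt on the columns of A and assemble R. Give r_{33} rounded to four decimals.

r_{33} = 3.8016

a_1 = (-4, 4, 0, -3); ‖a_1‖ = 6.4031, so e_1 = (-0.6247, 0.6247, 0.0000, -0.4685).
e_1·a_2 = (-0.6247)·(-2) + 0.6247·(-3) + 0.0000·1 + (-0.4685)·(-3) = 0.7809.
u_2 = a_2 − 0.7809·e_1 = (-1.5122, -3.4878, 1.0000, -2.6341).
‖u_2‖ = 4.7318, so e_2 = (-0.3196, -0.7371, 0.2113, -0.5567).
e_1·a_3 = (-0.6247)·1 + 0.6247·0 + 0.0000·3 + (-0.4685)·(-3) = 0.7809; e_2·a_3 = (-0.3196)·1 + (-0.7371)·0 + 0.2113·3 + (-0.5567)·(-3) = 1.9845.
u_3 = a_3 − 0.7809·e_1 − 1.9845·e_2 = (2.1220, 0.9749, 2.5806, -1.5294).
r_{33} = ‖u_3‖ = 3.8016.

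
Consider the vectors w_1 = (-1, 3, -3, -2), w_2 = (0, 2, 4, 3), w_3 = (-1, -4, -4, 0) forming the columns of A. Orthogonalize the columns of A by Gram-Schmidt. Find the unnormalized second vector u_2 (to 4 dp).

u_2 = (-0.5217, 3.5652, 2.4348, 1.9565)

w_1 = (-1, 3, -3, -2); ‖w_1‖ = 4.7958, so e_1 = (-0.2085, 0.6255, -0.6255, -0.4170).
e_1·w_2 = (-0.2085)·0 + 0.6255·2 + (-0.6255)·4 + (-0.4170)·3 = -2.5022.
u_2 = w_2 + 2.5022·e_1 = (-0.5217, 3.5652, 2.4348, 1.9565).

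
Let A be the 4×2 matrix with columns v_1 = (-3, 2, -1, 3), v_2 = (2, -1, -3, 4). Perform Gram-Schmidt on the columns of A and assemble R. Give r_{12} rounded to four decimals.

r_{12} = 1.4596

e_1 = v_1/‖v_1‖ = (-3, 2, -1, 3)/4.7958 = (-0.6255, 0.4170, -0.2085, 0.6255).
r_{12} = e_1·v_2 = 1.4596.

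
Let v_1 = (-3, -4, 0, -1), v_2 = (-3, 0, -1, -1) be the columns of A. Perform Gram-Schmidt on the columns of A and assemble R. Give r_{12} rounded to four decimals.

r_{12} = 1.9612

e_1 = v_1/‖v_1‖ = (-3, -4, 0, -1)/5.0990 = (-0.5883, -0.7845, 0.0000, -0.1961).
r_{12} = e_1·v_2 = 1.9612.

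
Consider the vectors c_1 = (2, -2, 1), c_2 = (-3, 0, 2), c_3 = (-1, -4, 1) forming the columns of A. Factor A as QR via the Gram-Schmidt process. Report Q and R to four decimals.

Q = [[0.6667, -0.6302, -0.3980], [-0.6667, -0.2653, -0.6965], [0.3333, 0.7297, -0.5970]], R = [[3.0000, -1.3333, 2.3333], [0.0000, 3.3500, 2.4213], [0.0000, 0.0000, 2.5871]]

c_1 = (2, -2, 1); ‖c_1‖ = 3.0000, so e_1 = (0.6667, -0.6667, 0.3333).
e_1·c_2 = 0.6667·(-3) + (-0.6667)·0 + 0.3333·2 = -1.3333.
u_2 = c_2 + 1.3333·e_1 = (-2.1111, -0.8889, 2.4444).
‖u_2‖ = 3.3500, so e_2 = (-0.6302, -0.2653, 0.7297).
e_1·c_3 = 0.6667·(-1) + (-0.6667)·(-4) + 0.3333·1 = 2.3333; e_2·c_3 = (-0.6302)·(-1) + (-0.2653)·(-4) + 0.7297·1 = 2.4213.
u_3 = c_3 − 2.3333·e_1 − 2.4213·e_2 = (-1.0297, -1.8020, -1.5446).
‖u_3‖ = 2.5871, so e_3 = (-0.3980, -0.6965, -0.5970).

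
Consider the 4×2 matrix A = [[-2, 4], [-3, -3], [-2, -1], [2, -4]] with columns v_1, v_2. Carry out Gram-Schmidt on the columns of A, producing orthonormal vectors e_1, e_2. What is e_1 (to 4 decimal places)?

e_1 = (-0.4364, -0.6547, -0.4364, 0.4364)

v_1 = (-2, -3, -2, 2); ‖v_1‖ = 4.5826, so e_1 = (-0.4364, -0.6547, -0.4364, 0.4364).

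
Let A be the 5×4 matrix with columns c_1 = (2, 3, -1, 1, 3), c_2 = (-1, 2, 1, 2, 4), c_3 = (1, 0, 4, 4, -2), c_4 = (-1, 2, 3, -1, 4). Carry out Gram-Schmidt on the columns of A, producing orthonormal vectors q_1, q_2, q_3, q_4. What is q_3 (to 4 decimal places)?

q_3 = (0.4025, 0.0949, 0.5358, 0.6230, -0.3922)

q_1 = c_1/‖c_1‖ = (2, 3, -1, 1, 3)/4.8990 = (0.4082, 0.6124, -0.2041, 0.2041, 0.6124).
r_{12} = q_1·c_2 = 3.4701.
u_2 = c_2 − 3.4701·q_1 = (-2.4167, -0.1250, 1.7083, 1.2917, 1.8750).
‖u_2‖ = 3.7361, so q_2 = (-0.6468, -0.0335, 0.4573, 0.3457, 0.5019).
r_{13} = q_1·c_3 = -0.8165; r_{23} = q_2·c_3 = 1.5613.
u_3 = c_3 + 0.8165·q_1 − 1.5613·q_2 = (2.3433, 0.5522, 3.1194, 3.6269, -2.2836).
‖u_3‖ = 5.8220, so q_3 = (0.4025, 0.0949, 0.5358, 0.6230, -0.3922).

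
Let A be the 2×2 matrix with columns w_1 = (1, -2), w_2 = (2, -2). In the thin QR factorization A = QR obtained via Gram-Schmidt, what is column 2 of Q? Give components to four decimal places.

q_2 = (0.8944, 0.4472)

q_1 = w_1/‖w_1‖ = (1, -2)/2.2361 = (0.4472, -0.8944).
r_{12} = q_1·w_2 = 2.6833.
u_2 = w_2 − 2.6833·q_1 = (0.8000, 0.4000).
‖u_2‖ = 0.8944, so q_2 = (0.8944, 0.4472).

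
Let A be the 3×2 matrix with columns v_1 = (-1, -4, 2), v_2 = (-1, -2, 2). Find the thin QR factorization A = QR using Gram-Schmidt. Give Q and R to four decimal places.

Q = [[-0.2182, -0.3904], [-0.8729, 0.4880], [0.4364, 0.7807]], R = [[4.5826, 2.8368], [0.0000, 0.9759]]

v_1 = (-1, -4, 2); ‖v_1‖ = 4.5826, so q_1 = (-0.2182, -0.8729, 0.4364).
q_1·v_2 = (-0.2182)·(-1) + (-0.8729)·(-2) + 0.4364·2 = 2.8368.
u_2 = v_2 − 2.8368·q_1 = (-0.3810, 0.4762, 0.7619).
‖u_2‖ = 0.9759, so q_2 = (-0.3904, 0.4880, 0.7807).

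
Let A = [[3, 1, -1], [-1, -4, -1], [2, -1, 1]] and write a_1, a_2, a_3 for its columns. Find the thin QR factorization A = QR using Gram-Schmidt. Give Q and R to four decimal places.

Q = [[0.8018, -0.0177, -0.5974], [-0.2673, -0.9047, -0.3319], [0.5345, -0.4257, 0.7301]], R = [[3.7417, 1.3363, 0.0000], [0.0000, 4.0267, 0.4967], [0.0000, 0.0000, 1.6593]]

a_1 = (3, -1, 2); ‖a_1‖ = 3.7417, so e_1 = (0.8018, -0.2673, 0.5345).
e_1·a_2 = 0.8018·1 + (-0.2673)·(-4) + 0.5345·(-1) = 1.3363.
u_2 = a_2 − 1.3363·e_1 = (-0.0714, -3.6429, -1.7143).
‖u_2‖ = 4.0267, so e_2 = (-0.0177, -0.9047, -0.4257).
e_1·a_3 = 0.8018·(-1) + (-0.2673)·(-1) + 0.5345·1 = 0.0000; e_2·a_3 = (-0.0177)·(-1) + (-0.9047)·(-1) + (-0.4257)·1 = 0.4967.
u_3 = a_3 + 0.0000·e_1 − 0.4967·e_2 = (-0.9912, -0.5507, 1.2115).
‖u_3‖ = 1.6593, so e_3 = (-0.5974, -0.3319, 0.7301).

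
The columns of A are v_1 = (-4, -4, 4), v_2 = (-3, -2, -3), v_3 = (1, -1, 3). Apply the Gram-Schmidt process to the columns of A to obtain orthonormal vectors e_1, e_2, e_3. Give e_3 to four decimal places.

e_1 = v_1/‖v_1‖ = (-4, -4, 4)/6.9282 = (-0.5774, -0.5774, 0.5774).
r_{12} = e_1·v_2 = 1.1547.
u_2 = v_2 − 1.1547·e_1 = (-2.3333, -1.3333, -3.6667).
‖u_2‖ = 4.5461, so e_2 = (-0.5133, -0.2933, -0.8066).
r_{13} = e_1·v_3 = 1.7321; r_{23} = e_2·v_3 = -2.6396.
u_3 = v_3 − 1.7321·e_1 + 2.6396·e_2 = (0.6452, -0.7742, -0.1290).
‖u_3‖ = 1.0160, so e_3 = (0.6350, -0.7620, -0.1270).

e_3 = (0.6350, -0.7620, -0.1270)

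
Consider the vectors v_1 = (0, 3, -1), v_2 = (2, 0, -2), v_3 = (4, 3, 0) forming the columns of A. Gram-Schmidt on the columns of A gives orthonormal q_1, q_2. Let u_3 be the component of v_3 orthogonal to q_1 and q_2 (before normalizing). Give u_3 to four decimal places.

v_1 = (0, 3, -1); ‖v_1‖ = 3.1623, so q_1 = (0.0000, 0.9487, -0.3162).
q_1·v_2 = 0.0000·2 + 0.9487·0 + (-0.3162)·(-2) = 0.6325.
u_2 = v_2 − 0.6325·q_1 = (2.0000, -0.6000, -1.8000).
‖u_2‖ = 2.7568, so q_2 = (0.7255, -0.2176, -0.6529).
q_1·v_3 = 0.0000·4 + 0.9487·3 + (-0.3162)·0 = 2.8460; q_2·v_3 = 0.7255·4 + (-0.2176)·3 + (-0.6529)·0 = 2.2490.
u_3 = v_3 − 2.8460·q_1 − 2.2490·q_2 = (2.3684, 0.7895, 2.3684).

u_3 = (2.3684, 0.7895, 2.3684)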